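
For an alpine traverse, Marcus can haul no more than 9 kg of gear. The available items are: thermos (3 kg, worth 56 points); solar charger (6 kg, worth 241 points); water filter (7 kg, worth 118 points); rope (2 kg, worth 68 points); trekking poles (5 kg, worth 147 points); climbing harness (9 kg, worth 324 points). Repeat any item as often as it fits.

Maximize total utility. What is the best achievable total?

The ratio heuristic lands on solar charger + rope (309) but leaves 1 kg idle.
Dropping solar charger and rope frees 8 kg; slotting in climbing harness (9 kg) lifts the total to 324 at 9 kg.
Nothing else within 9 kg beats 324.

324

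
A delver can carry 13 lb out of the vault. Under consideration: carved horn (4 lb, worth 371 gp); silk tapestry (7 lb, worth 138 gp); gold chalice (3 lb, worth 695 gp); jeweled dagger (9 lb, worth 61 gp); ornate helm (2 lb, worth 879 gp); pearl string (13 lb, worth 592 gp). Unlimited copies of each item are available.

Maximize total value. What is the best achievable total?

5274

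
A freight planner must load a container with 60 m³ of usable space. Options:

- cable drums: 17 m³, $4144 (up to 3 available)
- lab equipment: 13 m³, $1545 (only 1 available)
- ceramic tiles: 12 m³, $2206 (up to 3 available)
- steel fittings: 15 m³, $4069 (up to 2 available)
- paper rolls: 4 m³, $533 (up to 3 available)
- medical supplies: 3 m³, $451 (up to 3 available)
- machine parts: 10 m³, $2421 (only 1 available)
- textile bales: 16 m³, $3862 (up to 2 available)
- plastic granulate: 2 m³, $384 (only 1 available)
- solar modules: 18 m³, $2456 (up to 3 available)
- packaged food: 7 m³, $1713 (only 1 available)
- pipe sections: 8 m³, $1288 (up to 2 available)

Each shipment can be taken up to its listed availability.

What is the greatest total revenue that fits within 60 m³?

By revenue per m³: steel fittings 271.27, packaged food 244.71, cable drums 243.76, machine parts 242.10 lead.
Greedy by ratio would take cable drums + 2×steel fittings + medical supplies + plastic granulate + packaged food: 59 m³ used, total 14830.
The 9 m³ tied up in plastic granulate and packaged food is better spent on machine parts — total rises to 15154 (60 m³).
Every other selection either busts 60 m³ or exceeds an availability limit or fails to beat 15154.

15154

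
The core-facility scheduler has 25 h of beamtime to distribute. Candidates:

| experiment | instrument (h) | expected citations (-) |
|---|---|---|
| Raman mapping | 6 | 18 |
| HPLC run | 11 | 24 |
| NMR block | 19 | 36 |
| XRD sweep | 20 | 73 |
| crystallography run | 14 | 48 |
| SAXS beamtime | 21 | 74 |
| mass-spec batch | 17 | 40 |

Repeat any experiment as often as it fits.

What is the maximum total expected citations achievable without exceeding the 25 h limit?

74

Greedy by ratio would take XRD sweep: 20 h used, total 73.
The 20 h tied up in XRD sweep is better spent on SAXS beamtime — total rises to 74 (21 h).
The spare 4 h is too small for any remaining experiment, and no exchange beats 74.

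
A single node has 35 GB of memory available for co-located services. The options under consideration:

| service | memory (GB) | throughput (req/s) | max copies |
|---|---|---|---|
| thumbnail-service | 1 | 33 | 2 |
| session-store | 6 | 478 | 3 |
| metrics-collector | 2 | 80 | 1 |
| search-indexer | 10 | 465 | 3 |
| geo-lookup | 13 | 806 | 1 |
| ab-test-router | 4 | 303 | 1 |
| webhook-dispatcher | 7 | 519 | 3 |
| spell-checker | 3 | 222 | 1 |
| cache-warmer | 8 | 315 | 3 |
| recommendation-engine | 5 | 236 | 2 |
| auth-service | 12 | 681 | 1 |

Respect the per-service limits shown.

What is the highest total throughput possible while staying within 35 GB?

2694

Taking the top-ratio services first gives thumbnail-service + 3×session-store + metrics-collector + ab-test-router + webhook-dispatcher + spell-checker for 2591 (35 GB).
The 7 GB tied up in thumbnail-service and metrics-collector and ab-test-router is better spent on webhook-dispatcher — total rises to 2694 (35 GB).
Nothing else within 35 GB beats 2694.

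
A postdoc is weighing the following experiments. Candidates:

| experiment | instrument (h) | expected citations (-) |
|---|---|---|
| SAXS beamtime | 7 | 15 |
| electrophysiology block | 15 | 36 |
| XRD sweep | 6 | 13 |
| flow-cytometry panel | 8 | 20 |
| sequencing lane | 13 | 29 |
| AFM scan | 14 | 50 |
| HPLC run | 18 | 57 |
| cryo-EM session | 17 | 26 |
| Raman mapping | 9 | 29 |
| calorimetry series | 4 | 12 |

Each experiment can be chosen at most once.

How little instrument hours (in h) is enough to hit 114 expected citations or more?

Minimise h subject to total expected citations ≥ 114.
Taking AFM scan + HPLC run + calorimetry series gives 119 (≥ 114) for 36 h.
No combination under 36 h hits 114.

36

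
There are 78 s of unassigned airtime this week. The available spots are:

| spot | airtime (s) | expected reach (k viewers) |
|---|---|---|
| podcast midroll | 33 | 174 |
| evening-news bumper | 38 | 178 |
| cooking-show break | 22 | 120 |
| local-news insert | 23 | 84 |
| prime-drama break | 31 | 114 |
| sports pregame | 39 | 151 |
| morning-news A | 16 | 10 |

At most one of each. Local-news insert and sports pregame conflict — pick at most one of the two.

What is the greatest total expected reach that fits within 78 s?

378

Taking podcast midroll + cooking-show break + local-news insert: 78 s used, 378 in expected reach.
Runner-up podcast midroll + evening-news bumper tops out at 352.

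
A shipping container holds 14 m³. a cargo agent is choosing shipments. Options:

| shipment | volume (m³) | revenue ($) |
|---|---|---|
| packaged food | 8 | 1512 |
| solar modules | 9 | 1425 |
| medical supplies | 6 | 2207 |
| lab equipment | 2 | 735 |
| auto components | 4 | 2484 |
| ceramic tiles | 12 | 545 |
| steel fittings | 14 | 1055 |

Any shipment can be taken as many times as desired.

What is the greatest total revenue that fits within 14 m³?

8187

Ranking by ratio (revenue/m³): auto components 621.00, medical supplies 367.83, lab equipment 367.50, packaged food 189.00.
Lab equipment + 3×auto components uses 14 of the 14 m³ and totals 8187.
Nothing else within 14 m³ beats 8187.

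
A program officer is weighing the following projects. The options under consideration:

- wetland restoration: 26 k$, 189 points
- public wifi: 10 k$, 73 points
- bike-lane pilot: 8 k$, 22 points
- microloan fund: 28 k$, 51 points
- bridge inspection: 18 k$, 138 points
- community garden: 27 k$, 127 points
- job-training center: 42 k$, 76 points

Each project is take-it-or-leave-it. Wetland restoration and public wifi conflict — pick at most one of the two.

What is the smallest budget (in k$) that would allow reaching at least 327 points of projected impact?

44

Look for the lowest-budget combination reaching 327.
Taking wetland restoration + bridge inspection gives 327 (≥ 327) for 44 k$.
Below 44 k$ the best achievable stays under 327.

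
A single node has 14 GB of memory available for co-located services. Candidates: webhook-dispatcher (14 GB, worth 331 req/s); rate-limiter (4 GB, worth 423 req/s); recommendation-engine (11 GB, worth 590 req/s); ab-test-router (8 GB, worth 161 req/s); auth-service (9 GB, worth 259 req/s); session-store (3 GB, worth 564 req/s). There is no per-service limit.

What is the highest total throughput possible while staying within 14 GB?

2256

The ratio ordering already packs tightly: 4×session-store, 12 GB, 2256.
Nothing else within 14 GB beats 2256.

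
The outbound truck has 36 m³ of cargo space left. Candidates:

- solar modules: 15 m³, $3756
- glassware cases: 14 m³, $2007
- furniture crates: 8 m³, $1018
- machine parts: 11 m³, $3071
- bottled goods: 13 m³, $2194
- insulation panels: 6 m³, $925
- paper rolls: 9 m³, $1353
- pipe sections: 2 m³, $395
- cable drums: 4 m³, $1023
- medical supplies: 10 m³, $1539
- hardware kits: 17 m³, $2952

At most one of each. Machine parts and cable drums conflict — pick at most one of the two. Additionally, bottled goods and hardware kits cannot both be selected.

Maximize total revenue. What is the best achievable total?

8366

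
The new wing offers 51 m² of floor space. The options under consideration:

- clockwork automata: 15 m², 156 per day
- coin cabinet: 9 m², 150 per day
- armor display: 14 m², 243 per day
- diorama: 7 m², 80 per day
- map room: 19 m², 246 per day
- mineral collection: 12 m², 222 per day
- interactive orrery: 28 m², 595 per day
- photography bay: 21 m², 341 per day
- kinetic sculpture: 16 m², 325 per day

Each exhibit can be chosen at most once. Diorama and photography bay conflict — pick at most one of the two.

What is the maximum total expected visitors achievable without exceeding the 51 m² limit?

1000

The ratio ordering already packs tightly: diorama + interactive orrery + kinetic sculpture, 51 m², 1000.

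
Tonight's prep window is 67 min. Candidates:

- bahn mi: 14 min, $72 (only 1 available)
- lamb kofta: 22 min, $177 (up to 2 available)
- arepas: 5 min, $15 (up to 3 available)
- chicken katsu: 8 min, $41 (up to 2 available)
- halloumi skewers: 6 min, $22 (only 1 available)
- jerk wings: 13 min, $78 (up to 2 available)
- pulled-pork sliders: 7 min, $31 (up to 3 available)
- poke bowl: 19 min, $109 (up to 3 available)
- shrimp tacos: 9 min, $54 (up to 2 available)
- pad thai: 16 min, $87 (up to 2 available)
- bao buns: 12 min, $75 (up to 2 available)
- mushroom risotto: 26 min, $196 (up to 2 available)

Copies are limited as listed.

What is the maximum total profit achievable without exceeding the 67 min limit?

486

By profit per min: lamb kofta 8.05, mushroom risotto 7.54, bao buns 6.25, jerk wings 6.00 lead.
Greedy by ratio would take 2×lamb kofta + shrimp tacos + bao buns: 65 min used, total 483.
Dropping bao buns frees 12 min; slotting in jerk wings (13 min) lifts the total to 486 at 66 min.
No other feasible combination exceeds 486.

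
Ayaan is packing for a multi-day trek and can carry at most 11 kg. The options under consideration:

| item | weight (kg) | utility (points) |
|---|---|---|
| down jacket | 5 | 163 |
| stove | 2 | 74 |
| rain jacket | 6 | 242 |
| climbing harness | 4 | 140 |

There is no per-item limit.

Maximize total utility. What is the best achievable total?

Density check — rain jacket 40.33, stove 37.00, climbing harness 35.00 are the best per kg.
The ratio heuristic lands on 2×stove + rain jacket (390) but leaves 1 kg idle.
Replace 2×stove with down jacket: the trade gains 15 net, giving 405 at 11 kg.
No other feasible combination exceeds 405.

405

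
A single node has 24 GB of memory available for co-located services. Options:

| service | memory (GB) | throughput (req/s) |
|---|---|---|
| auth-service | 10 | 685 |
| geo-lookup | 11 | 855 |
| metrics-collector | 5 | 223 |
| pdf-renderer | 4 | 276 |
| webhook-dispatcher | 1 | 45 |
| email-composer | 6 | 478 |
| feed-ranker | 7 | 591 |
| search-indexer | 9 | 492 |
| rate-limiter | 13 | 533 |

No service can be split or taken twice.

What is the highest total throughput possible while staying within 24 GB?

1924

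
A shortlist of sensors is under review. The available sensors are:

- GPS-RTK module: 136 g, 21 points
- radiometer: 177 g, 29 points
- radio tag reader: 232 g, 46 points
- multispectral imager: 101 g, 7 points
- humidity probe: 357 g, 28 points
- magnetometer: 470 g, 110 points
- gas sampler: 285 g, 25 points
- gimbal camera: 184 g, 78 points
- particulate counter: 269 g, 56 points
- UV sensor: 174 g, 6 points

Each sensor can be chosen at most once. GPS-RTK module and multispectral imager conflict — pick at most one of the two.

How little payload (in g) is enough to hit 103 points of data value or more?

361

Need the lightest bundle worth ≥ 103.
Taking radiometer + gimbal camera gives 107 (≥ 103) for 361 g.
Any bundle with less than 361 g falls short of 103.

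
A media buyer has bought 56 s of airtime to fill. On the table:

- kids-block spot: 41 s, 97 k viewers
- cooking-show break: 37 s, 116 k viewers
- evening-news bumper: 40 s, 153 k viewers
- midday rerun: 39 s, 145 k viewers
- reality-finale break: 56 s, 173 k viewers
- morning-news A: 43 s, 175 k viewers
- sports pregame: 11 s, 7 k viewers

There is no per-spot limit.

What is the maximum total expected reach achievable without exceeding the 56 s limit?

182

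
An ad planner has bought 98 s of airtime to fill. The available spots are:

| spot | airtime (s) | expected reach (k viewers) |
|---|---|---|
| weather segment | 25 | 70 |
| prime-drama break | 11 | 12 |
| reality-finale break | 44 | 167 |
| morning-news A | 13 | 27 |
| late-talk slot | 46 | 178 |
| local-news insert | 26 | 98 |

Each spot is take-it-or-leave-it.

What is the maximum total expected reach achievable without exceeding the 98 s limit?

346

Filling by ratio: reality-finale break + late-talk slot for 345, with 8 s left unused.
Dropping reality-finale break frees 44 s; slotting in weather segment + local-news insert (51 s) lifts the total to 346 at 97 s.
That's the maximum — no swap from here does better than 346.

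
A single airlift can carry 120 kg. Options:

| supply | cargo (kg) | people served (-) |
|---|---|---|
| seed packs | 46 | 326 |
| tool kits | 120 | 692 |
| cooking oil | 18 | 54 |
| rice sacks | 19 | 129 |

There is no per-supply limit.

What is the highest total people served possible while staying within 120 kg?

Ranking by ratio (people served/kg): seed packs 7.09, rice sacks 6.79, tool kits 5.77.
The ratio ordering already packs tightly: 2×seed packs + rice sacks, 111 kg, 781.
That's the maximum — no swap from here does better than 781.

781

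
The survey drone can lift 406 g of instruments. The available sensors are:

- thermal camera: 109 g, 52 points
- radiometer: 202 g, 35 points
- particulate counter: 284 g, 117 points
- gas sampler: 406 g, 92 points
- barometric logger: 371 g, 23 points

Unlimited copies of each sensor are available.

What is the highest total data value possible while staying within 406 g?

Density check — thermal camera 0.48, particulate counter 0.41, gas sampler 0.23 are the best per g.
Taking the top-ratio sensors first gives 3×thermal camera for 156 (327 g).
The 218 g tied up in 2×thermal camera is better spent on particulate counter — total rises to 169 (393 g).

169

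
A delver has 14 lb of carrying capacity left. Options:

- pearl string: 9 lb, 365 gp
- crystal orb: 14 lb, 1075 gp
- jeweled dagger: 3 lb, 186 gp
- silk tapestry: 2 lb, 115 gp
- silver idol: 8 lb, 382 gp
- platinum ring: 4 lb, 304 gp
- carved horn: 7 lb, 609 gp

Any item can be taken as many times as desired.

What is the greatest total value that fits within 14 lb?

1218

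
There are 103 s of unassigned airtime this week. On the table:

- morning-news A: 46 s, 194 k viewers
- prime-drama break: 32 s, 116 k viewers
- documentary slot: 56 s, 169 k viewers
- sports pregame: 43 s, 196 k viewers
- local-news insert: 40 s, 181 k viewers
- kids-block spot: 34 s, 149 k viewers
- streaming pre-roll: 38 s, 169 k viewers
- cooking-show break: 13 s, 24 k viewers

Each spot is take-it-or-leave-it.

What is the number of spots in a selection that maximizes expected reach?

Best achievable expected reach is 414.
For example morning-news A + sports pregame + cooking-show break achieves it, using 102 s.
Any selection reaching 414 contains exactly 3 spots.

3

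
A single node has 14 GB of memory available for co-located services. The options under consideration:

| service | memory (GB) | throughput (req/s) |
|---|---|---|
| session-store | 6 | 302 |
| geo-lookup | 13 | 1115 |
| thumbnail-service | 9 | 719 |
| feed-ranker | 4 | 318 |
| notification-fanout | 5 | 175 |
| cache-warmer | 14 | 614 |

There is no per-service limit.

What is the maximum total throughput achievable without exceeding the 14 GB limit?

1115

Density check — geo-lookup 85.77, thumbnail-service 79.89, feed-ranker 79.50 are the best per GB.
The ratio ordering already packs tightly: geo-lookup, 13 GB, 1115.
Every other selection either busts 14 GB or fails to beat 1115.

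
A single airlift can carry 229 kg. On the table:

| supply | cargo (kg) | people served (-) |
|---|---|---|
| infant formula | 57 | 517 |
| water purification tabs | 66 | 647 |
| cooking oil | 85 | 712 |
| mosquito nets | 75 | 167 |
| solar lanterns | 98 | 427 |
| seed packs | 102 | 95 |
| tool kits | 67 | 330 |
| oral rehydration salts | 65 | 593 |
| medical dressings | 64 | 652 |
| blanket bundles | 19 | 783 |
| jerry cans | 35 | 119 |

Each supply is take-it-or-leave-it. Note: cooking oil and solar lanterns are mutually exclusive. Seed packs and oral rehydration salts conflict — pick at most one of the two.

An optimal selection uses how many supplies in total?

4

The maximum people served within 229 kg is 2675.
One optimal bundle: water purification tabs + oral rehydration salts + medical dressings + blanket bundles (214 kg).
Every optimal selection uses 4 supplies.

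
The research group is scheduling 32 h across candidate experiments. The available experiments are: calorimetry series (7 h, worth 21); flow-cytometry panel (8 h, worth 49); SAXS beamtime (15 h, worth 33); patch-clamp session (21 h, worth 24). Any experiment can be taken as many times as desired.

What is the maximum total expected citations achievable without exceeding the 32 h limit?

4×flow-cytometry panel uses 32 of the 32 h and totals 196.

196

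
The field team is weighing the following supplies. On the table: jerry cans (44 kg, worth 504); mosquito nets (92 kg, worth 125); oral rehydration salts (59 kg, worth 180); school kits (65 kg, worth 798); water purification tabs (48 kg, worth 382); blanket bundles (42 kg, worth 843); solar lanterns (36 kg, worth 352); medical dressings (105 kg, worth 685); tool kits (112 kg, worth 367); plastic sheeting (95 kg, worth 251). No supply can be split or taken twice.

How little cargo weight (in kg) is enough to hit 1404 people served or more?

107

Need the lightest bundle worth ≥ 1404.
school kits + blanket bundles reaches 1641 using 107 kg.
No combination under 107 kg hits 1404.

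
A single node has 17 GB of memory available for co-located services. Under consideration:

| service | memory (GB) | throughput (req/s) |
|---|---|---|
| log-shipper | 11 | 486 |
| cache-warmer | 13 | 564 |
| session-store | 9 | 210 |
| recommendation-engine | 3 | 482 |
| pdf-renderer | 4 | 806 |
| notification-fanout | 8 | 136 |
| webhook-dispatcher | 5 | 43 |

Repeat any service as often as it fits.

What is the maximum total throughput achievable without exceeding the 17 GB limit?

3224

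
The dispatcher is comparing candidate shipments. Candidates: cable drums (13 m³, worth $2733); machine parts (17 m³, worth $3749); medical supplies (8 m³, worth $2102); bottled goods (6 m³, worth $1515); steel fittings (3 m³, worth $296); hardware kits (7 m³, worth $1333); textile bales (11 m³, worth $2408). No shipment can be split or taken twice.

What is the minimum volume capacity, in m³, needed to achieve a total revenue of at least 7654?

Minimise m³ subject to total revenue ≥ 7654.
Taking machine parts + medical supplies + bottled goods + steel fittings gives 7662 (≥ 7654) for 34 m³.
Any bundle with less than 34 m³ falls short of 7654.

34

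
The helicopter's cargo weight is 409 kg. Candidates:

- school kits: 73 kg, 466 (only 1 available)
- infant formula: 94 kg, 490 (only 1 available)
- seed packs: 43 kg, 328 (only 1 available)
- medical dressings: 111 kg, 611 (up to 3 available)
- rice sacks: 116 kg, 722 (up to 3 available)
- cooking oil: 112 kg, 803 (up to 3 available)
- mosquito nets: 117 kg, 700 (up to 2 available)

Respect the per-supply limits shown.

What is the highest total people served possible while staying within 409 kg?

2875

The ratio heuristic lands on seed packs + 3×cooking oil (2737) but leaves 30 kg idle.
Replace seed packs with school kits: the trade gains 138 net, giving 2875 at 409 kg.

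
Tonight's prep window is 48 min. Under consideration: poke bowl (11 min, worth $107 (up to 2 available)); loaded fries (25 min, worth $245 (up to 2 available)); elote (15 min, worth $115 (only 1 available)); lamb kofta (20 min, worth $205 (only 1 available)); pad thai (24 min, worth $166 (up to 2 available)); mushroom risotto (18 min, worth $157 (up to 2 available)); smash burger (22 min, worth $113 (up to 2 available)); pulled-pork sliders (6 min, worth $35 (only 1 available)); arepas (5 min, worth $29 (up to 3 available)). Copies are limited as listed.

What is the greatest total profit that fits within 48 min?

459

Ranking by ratio (profit/min): lamb kofta 10.25, loaded fries 9.80, poke bowl 9.73.
Filling by ratio: loaded fries + lamb kofta for 450, with 3 min left unused.
The 20 min tied up in lamb kofta is better spent on 2×poke bowl — total rises to 459 (47 min).
Every other selection either busts 48 min or exceeds an availability limit or fails to beat 459.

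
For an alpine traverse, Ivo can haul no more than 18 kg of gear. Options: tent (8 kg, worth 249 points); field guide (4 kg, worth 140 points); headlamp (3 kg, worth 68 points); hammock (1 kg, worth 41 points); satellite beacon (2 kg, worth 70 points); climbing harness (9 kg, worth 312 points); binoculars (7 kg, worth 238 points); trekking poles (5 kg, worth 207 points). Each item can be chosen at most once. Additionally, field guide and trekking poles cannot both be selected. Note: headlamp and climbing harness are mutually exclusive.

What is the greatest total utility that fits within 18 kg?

Density check — trekking poles 41.40, hammock 41.00, field guide 35.00 are the best per kg.
Best packing: hammock + satellite beacon + climbing harness + trekking poles — 17 kg, 630 total.
No other feasible combination exceeds 630.

630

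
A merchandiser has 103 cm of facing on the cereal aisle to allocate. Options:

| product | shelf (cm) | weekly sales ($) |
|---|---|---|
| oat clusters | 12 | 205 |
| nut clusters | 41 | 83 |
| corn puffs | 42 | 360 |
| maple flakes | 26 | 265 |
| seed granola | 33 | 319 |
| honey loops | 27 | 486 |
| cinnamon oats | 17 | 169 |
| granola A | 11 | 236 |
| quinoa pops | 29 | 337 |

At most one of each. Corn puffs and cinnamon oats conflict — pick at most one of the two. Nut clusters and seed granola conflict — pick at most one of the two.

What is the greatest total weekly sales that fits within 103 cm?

1433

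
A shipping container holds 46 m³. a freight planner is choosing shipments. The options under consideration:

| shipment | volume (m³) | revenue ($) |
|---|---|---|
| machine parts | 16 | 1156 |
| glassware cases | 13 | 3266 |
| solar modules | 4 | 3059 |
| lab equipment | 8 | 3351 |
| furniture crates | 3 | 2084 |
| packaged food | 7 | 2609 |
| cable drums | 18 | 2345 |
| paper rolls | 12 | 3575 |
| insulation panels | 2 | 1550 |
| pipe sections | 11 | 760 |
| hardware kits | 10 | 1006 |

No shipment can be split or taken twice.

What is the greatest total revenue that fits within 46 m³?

Greedy by ratio would take solar modules + lab equipment + furniture crates + packaged food + paper rolls + insulation panels + hardware kits: 46 m³ used, total 17234.
The 13 m³ tied up in furniture crates and hardware kits is better spent on glassware cases — total rises to 17410 (46 m³).

17410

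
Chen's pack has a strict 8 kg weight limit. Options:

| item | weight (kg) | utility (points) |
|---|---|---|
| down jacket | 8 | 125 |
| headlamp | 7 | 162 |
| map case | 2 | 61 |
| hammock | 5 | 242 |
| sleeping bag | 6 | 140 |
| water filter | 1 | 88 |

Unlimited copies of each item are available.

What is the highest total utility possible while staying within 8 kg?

704

8×water filter uses 8 of the 8 kg and totals 704.
Every other selection either busts 8 kg or fails to beat 704.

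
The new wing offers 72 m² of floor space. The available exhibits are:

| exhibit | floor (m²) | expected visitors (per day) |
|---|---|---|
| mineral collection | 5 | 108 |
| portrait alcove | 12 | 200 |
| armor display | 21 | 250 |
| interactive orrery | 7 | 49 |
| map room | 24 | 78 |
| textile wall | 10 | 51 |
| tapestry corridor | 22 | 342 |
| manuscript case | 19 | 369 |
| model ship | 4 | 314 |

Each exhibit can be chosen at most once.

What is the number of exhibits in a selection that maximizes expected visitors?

The maximum expected visitors within 72 m² is 1384.
For example mineral collection + portrait alcove + textile wall + tapestry corridor + manuscript case + model ship achieves it, using 72 m².
All optima have 6 exhibits.

6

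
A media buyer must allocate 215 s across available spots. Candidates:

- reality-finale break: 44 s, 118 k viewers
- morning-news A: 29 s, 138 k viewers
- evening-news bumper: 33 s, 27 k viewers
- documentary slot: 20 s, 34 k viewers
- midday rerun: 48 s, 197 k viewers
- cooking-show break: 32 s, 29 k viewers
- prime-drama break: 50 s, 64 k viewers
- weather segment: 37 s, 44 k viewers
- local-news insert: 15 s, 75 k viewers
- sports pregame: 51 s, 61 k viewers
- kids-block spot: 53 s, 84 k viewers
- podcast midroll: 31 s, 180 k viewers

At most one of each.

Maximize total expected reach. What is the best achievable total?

752

Ranking by ratio (expected reach/s): podcast midroll 5.81, local-news insert 5.00, morning-news A 4.76, midday rerun 4.10.
Filling by ratio: reality-finale break + morning-news A + documentary slot + midday rerun + local-news insert + podcast midroll for 742, with 28 s left unused.
Replace documentary slot with weather segment: the trade gains 10 net, giving 752 at 204 s.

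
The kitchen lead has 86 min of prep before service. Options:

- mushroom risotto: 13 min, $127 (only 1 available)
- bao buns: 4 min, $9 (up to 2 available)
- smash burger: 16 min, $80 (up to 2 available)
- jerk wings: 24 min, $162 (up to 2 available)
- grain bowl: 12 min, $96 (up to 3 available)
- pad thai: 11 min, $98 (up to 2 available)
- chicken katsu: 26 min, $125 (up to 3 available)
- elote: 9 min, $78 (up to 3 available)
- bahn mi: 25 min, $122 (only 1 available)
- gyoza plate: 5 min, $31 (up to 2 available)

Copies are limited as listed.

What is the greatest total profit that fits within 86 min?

749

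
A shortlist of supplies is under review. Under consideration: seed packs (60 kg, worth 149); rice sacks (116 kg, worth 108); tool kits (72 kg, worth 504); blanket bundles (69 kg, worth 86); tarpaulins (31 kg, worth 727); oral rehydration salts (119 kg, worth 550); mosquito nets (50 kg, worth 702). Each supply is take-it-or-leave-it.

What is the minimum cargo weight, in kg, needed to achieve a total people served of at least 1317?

81

Look for the lowest-cargo combination reaching 1317.
tarpaulins + mosquito nets reaches 1429 using 81 kg.
Any bundle with less than 81 kg falls short of 1317.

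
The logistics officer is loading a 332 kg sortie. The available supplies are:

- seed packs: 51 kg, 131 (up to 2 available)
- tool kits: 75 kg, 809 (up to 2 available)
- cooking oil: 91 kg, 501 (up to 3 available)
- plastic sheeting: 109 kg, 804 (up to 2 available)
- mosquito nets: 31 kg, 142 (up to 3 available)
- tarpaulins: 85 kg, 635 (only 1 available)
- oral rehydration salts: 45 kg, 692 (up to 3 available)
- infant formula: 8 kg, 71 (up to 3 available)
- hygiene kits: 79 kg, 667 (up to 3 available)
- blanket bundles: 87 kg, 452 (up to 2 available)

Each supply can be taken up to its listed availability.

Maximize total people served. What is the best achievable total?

3978

Greedy by ratio would take 2×tool kits + 3×oral rehydration salts + 3×infant formula: 309 kg used, total 3907.
Dropping infant formula frees 8 kg; slotting in mosquito nets (31 kg) lifts the total to 3978 at 332 kg.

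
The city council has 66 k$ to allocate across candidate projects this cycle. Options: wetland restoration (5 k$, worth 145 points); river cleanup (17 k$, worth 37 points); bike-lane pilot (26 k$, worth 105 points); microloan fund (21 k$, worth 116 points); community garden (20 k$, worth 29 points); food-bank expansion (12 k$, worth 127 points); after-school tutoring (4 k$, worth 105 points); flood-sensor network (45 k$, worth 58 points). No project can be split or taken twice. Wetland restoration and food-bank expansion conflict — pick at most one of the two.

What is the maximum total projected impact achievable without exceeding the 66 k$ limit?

471

Ranking by ratio (projected impact/k$): wetland restoration 29.00, after-school tutoring 26.25, food-bank expansion 10.58, microloan fund 5.52.
Wetland restoration + bike-lane pilot + microloan fund + after-school tutoring uses 56 of the 66 k$ and totals 471.
No other feasible combination exceeds 471.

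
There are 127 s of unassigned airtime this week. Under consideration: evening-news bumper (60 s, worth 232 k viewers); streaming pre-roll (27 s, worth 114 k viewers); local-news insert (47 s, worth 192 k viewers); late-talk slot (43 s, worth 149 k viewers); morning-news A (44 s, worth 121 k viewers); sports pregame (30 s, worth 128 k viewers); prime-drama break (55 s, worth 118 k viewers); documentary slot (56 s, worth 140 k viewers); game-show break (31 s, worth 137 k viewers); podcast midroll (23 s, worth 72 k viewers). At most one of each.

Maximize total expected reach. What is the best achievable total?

By expected reach per s: game-show break 4.42, sports pregame 4.27, streaming pre-roll 4.22 lead.
Greedy by ratio would take streaming pre-roll + sports pregame + game-show break + podcast midroll: 111 s used, total 451.
The 31 s tied up in game-show break is better spent on local-news insert — total rises to 506 (127 s).
That's the maximum — no swap from here does better than 506.

506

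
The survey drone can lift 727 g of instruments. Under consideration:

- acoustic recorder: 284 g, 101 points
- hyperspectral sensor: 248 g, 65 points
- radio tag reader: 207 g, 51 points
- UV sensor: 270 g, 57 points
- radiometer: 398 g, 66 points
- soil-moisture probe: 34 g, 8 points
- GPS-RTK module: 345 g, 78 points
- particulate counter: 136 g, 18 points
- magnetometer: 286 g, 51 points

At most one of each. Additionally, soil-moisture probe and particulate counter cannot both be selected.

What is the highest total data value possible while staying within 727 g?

Ranking by ratio (data value/g): acoustic recorder 0.36, hyperspectral sensor 0.26, radio tag reader 0.25.
Acoustic recorder + soil-moisture probe + GPS-RTK module uses 663 of the 727 g and totals 187.

187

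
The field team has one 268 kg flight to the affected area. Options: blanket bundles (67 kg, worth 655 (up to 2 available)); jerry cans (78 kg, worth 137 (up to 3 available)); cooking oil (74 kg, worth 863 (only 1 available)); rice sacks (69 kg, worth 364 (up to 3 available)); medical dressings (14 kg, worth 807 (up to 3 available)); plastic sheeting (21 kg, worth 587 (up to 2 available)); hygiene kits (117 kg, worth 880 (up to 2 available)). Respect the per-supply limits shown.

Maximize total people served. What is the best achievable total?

Filling by ratio: blanket bundles + cooking oil + 3×medical dressings + 2×plastic sheeting for 5113, with 43 kg left unused.
The 74 kg tied up in cooking oil is better spent on hygiene kits — total rises to 5130 (268 kg).
No other feasible combination exceeds 5130.

5130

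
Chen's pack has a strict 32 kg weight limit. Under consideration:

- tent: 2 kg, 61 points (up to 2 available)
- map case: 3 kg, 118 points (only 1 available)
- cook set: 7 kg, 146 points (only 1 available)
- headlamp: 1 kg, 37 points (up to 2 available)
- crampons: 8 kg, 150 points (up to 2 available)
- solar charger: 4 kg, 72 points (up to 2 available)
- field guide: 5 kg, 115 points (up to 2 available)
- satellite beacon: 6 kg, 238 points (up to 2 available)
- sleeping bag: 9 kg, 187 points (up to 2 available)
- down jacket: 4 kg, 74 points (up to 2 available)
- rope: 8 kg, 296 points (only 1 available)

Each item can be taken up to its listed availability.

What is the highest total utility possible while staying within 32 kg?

Density check — satellite beacon 39.67, map case 39.33, headlamp 37.00 are the best per kg.
Taking the top-ratio items first gives 2×tent + map case + 2×headlamp + 2×satellite beacon + rope for 1086 (29 kg).
The 2 kg tied up in tent is better spent on field guide — total rises to 1140 (32 kg).

1140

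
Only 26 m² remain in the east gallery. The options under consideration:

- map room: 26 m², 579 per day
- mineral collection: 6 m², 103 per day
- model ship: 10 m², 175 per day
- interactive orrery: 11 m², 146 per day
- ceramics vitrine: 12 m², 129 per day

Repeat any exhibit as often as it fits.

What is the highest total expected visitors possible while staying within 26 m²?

579

Ranking by ratio (expected visitors/m²): map room 22.27, model ship 17.50, mineral collection 17.17.
The ratio ordering already packs tightly: map room, 26 m², 579.
That's the maximum — no swap from here does better than 579.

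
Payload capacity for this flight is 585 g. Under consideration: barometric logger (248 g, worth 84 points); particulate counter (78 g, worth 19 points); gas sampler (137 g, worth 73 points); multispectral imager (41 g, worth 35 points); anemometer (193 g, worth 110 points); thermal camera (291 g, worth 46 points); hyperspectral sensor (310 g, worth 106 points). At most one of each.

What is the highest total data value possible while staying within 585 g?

267

By data value per g: multispectral imager 0.85, anemometer 0.57, gas sampler 0.53 lead.
Greedy by ratio would take particulate counter + gas sampler + multispectral imager + anemometer: 449 g used, total 237.
The 119 g tied up in particulate counter and multispectral imager is better spent on barometric logger — total rises to 267 (578 g).
Next best is multispectral imager + anemometer + hyperspectral sensor at 251 (544 g) — short by 16.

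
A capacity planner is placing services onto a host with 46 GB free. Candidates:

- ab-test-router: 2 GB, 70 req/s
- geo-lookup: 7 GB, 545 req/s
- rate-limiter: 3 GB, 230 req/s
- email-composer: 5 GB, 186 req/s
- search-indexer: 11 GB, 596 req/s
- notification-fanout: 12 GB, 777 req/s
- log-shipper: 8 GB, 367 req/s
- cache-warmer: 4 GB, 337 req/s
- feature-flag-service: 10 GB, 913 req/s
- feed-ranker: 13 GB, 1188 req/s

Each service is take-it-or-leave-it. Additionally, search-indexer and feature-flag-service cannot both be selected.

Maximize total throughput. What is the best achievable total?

Ranking by ratio (throughput/GB): feed-ranker 91.38, feature-flag-service 91.30, cache-warmer 84.25.
Greedy by ratio would take geo-lookup + rate-limiter + log-shipper + cache-warmer + feature-flag-service + feed-ranker: 45 GB used, total 3580.
The 11 GB tied up in rate-limiter and log-shipper is better spent on notification-fanout — total rises to 3760 (46 GB).
Every other selection either busts 46 GB or breaks a pairing rule or fails to beat 3760.

3760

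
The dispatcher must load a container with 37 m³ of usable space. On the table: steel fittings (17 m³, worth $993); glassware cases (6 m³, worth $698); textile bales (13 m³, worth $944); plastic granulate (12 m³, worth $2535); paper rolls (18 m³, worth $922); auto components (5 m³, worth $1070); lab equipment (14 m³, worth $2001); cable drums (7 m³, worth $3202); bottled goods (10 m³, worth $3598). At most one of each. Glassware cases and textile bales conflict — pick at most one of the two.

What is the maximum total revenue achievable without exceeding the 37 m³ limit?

10405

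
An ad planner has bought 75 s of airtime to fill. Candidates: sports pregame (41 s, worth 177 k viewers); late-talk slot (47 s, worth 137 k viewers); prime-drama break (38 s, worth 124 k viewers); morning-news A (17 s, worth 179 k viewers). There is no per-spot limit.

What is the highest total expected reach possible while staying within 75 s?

The ratio ordering already packs tightly: 4×morning-news A, 68 s, 716.
Nothing else within 75 s beats 716.

716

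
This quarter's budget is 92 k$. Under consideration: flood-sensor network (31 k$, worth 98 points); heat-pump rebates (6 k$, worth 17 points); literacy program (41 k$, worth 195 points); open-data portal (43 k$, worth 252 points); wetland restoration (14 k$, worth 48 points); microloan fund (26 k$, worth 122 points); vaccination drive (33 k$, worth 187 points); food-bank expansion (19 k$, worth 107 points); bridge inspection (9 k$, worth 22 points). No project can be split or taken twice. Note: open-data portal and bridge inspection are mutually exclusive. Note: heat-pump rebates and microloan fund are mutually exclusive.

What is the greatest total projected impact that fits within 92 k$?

Best packing: open-data portal + wetland restoration + vaccination drive — 90 k$, 487 total.

487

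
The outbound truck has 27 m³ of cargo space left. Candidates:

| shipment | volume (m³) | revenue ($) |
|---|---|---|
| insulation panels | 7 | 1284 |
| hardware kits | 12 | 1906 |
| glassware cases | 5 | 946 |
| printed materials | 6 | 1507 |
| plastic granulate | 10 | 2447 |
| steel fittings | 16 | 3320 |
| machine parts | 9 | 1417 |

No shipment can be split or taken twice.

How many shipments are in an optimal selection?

Best achievable revenue is 5773.
glassware cases + printed materials + steel fittings hits 5773 at 27 m³.
All optima have 3 shipments.

3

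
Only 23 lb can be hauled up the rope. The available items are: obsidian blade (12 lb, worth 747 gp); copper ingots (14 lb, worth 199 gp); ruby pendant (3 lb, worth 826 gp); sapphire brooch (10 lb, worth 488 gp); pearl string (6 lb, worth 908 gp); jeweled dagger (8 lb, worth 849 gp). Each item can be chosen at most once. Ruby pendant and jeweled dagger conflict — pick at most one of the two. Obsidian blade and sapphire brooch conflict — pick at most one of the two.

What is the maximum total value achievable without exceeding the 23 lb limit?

Best packing: obsidian blade + ruby pendant + pearl string — 21 lb, 2481 total.

2481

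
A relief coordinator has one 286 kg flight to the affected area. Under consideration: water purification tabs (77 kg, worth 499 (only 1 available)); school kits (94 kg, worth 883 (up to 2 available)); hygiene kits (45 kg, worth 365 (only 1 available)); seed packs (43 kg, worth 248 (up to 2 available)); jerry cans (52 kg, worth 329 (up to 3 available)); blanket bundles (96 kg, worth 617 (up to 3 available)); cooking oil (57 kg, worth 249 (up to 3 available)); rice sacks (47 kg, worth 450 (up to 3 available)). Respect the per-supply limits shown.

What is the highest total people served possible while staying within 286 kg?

2666

By people served per kg: rice sacks 9.57, school kits 9.39, hygiene kits 8.11 lead.
A density-first pass picks school kits + hygiene kits + 3×rice sacks — 2598 at 280 kg.
Dropping hygiene kits and rice sacks frees 92 kg; slotting in school kits (94 kg) lifts the total to 2666 at 282 kg.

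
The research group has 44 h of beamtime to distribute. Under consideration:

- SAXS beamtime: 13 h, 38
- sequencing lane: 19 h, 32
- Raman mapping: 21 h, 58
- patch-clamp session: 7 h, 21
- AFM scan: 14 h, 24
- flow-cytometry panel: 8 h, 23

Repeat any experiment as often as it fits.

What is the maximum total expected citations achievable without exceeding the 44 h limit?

130

Greedy by ratio would take 6×patch-clamp session: 42 h used, total 126.
Replace 2×patch-clamp session with 2×flow-cytometry panel: the trade gains 4 net, giving 130 at 44 h.
That's the maximum — no swap from here does better than 130.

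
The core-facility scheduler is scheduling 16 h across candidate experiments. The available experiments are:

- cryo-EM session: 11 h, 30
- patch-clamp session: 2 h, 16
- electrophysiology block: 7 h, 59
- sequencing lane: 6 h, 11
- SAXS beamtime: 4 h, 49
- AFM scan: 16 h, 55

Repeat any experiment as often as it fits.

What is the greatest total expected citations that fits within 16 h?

4×SAXS beamtime uses 16 of the 16 h and totals 196.
That's the maximum — no swap from here does better than 196.

196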